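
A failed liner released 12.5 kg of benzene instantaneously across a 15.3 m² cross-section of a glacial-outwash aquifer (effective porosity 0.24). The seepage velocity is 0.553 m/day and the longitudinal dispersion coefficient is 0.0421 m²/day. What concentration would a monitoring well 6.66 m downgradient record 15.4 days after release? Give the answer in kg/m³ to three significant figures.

For an instantaneous plane source, C(x,t) = M/(n_e·A·√(4πDt)) · exp(−(x−vt)²/(4Dt)), with n_e·A the pore (flow) area.
Plume center vt = 0.553 × 15.4 = 8.5162 m, so the well at 6.66 m is 1.8562 m upgradient of the peak.
√(4πDt) = 2.854 m, giving peak height M/(n_e·A·√(4πDt)) = 12.5/(0.24 × 15.3 × 2.854) = 1.193 kg/m³.
(x−vt)²/(4Dt) = (-1.8562)²/(4 × 0.0421 × 15.4) = 1.329; exp(−1.329) = 0.2647.
C = 1.193 × 0.2647 = 0.316 kg/m³.

0.316 kg/m³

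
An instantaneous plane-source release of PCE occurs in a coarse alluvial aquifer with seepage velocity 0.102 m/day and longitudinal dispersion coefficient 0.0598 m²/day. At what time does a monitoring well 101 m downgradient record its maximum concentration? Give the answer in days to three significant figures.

984 days

For the 1D instantaneous-source solution, setting ∂C/∂t = 0 at fixed x gives v²t² + 2Dt − x² = 0, so t = (√(D² + v²x²) − D)/v².
√(D² + v²x²) = √(0.0598² + 0.102² × 101²) = 10.30; v² = 0.010404.
t = (10.30 − 0.0598)/0.010404 = 984 days (vs. the pure-advection estimate x/v = 990 d).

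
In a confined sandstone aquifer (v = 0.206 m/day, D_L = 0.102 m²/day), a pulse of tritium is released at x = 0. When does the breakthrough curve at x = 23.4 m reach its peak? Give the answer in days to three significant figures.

For the 1D instantaneous-source solution, setting ∂C/∂t = 0 at fixed x gives v²t² + 2Dt − x² = 0, so t = (√(D² + v²x²) − D)/v².
√(D² + v²x²) = √(0.102² + 0.206² × 23.4²) = 4.821; v² = 0.042436.
t = (4.821 − 0.102)/0.042436 = 111 days (vs. the pure-advection estimate x/v = 114 d).

111 days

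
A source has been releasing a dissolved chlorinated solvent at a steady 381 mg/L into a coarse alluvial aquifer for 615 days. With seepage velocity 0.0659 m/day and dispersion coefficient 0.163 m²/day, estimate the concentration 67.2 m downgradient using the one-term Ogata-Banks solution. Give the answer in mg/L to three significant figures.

For a continuous step input, C/C₀ ≈ ½·erfc((x−vt)/(2√(Dt))).
vt = 0.0659 × 615 = 40.5285 m and 2√(Dt) = 2√(0.163 × 615) = 20.02 m.
Argument (x−vt)/(2√(Dt)) = (67.2 − 40.5285)/20.02 = 1.332; ½·erfc(1.332) = 0.02980.
C = 381 × 0.02980 = 11.4 mg/L.

11.4 mg/L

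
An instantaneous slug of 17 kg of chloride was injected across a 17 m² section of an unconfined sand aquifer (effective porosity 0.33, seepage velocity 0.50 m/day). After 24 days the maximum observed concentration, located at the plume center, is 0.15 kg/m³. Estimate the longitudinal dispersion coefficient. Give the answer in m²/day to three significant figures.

At the plume center C_max = M/(n_e·A·√(4πDt)), so D = M²/(4πt·(n_e·A·C_max)²).
n_e·A·C_max = 0.33 × 17 × 0.15 = 0.8415 kg/m.
D = 17²/(4π × 24 × 0.8415²) = 1.35 m²/day.

1.35 m²/day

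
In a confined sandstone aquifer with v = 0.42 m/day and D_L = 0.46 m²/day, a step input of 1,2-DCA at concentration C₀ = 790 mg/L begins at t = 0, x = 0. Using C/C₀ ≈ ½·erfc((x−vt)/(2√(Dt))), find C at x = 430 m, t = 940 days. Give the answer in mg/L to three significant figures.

For a continuous step input, C/C₀ ≈ ½·erfc((x−vt)/(2√(Dt))).
vt = 0.42 × 940 = 394.8 m and 2√(Dt) = 2√(0.46 × 940) = 41.59 m.
Argument (x−vt)/(2√(Dt)) = (430 − 394.8)/41.59 = 0.8464; ½·erfc(0.8464) = 0.1157.
C = 790 × 0.1157 = 91.4 mg/L.

91.4 mg/L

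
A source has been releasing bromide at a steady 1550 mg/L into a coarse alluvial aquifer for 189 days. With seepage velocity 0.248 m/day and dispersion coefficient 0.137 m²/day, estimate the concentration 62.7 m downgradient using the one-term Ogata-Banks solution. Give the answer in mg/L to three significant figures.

For a continuous step input, C/C₀ ≈ ½·erfc((x−vt)/(2√(Dt))).
vt = 0.248 × 189 = 46.872 m and 2√(Dt) = 2√(0.137 × 189) = 10.18 m.
Argument (x−vt)/(2√(Dt)) = (62.7 − 46.872)/10.18 = 1.555; ½·erfc(1.555) = 0.01394.
C = 1550 × 0.01394 = 21.6 mg/L.

21.6 mg/L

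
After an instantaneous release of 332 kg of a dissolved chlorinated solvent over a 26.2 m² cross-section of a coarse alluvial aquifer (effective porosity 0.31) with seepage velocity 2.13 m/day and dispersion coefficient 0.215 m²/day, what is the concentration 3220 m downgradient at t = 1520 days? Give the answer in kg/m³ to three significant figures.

0.503 kg/m³

For an instantaneous plane source, C(x,t) = M/(n_e·A·√(4πDt)) · exp(−(x−vt)²/(4Dt)), with n_e·A the pore (flow) area.
Plume center vt = 2.13 × 1520 = 3237.6 m, so the well at 3220 m is 17.6 m upgradient of the peak.
√(4πDt) = 64.08 m, giving peak height M/(n_e·A·√(4πDt)) = 332/(0.31 × 26.2 × 64.08) = 0.6379 kg/m³.
(x−vt)²/(4Dt) = (-17.6)²/(4 × 0.215 × 1520) = 0.2370; exp(−0.2370) = 0.7890.
C = 0.6379 × 0.7890 = 0.503 kg/m³.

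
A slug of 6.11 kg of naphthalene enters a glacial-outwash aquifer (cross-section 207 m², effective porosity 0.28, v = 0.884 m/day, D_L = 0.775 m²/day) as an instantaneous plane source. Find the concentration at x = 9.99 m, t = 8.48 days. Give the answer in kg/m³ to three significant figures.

For an instantaneous plane source, C(x,t) = M/(n_e·A·√(4πDt)) · exp(−(x−vt)²/(4Dt)), with n_e·A the pore (flow) area.
Plume center vt = 0.884 × 8.48 = 7.49632 m, so the well at 9.99 m is 2.49368 m downgradient of the peak.
√(4πDt) = 9.088 m, giving peak height M/(n_e·A·√(4πDt)) = 6.11/(0.28 × 207 × 9.088) = 0.01160 kg/m³.
(x−vt)²/(4Dt) = (2.49368)²/(4 × 0.775 × 8.48) = 0.2366; exp(−0.2366) = 0.7893.
C = 0.01160 × 0.7893 = 0.00916 kg/m³.

0.00916 kg/m³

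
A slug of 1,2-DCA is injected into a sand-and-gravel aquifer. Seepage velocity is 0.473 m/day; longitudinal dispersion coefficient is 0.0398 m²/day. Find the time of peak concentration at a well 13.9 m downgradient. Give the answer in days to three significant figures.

For the 1D instantaneous-source solution, setting ∂C/∂t = 0 at fixed x gives v²t² + 2Dt − x² = 0, so t = (√(D² + v²x²) − D)/v².
√(D² + v²x²) = √(0.0398² + 0.473² × 13.9²) = 6.575; v² = 0.223729.
t = (6.575 − 0.0398)/0.223729 = 29.2 days (vs. the pure-advection estimate x/v = 29.4 d).

29.2 days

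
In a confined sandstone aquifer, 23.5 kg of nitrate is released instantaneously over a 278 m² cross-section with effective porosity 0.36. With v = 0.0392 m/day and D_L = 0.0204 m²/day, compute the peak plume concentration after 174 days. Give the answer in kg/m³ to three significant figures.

0.0352 kg/m³

The peak of an instantaneous 1D plume sits at x = vt; there the Gaussian factor is 1 and C_max = M/(n_e·A·√(4πDt)), where n_e·A is the pore area the mass is dissolved in.
√(4πDt) = √(4π × 0.0204 × 174) = 6.679 m, so C_max = 23.5/(0.36 × 278 × 6.679) = 0.0352 kg/m³.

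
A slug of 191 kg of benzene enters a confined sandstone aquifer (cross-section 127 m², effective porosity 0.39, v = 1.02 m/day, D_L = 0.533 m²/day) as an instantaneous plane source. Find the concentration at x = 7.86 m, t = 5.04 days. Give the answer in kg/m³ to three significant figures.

For an instantaneous plane source, C(x,t) = M/(n_e·A·√(4πDt)) · exp(−(x−vt)²/(4Dt)), with n_e·A the pore (flow) area.
Plume center vt = 1.02 × 5.04 = 5.1408 m, so the well at 7.86 m is 2.7192 m downgradient of the peak.
√(4πDt) = 5.810 m, giving peak height M/(n_e·A·√(4πDt)) = 191/(0.39 × 127 × 5.810) = 0.6637 kg/m³.
(x−vt)²/(4Dt) = (2.7192)²/(4 × 0.533 × 5.04) = 0.6881; exp(−0.6881) = 0.5025.
C = 0.6637 × 0.5025 = 0.334 kg/m³.

0.334 kg/m³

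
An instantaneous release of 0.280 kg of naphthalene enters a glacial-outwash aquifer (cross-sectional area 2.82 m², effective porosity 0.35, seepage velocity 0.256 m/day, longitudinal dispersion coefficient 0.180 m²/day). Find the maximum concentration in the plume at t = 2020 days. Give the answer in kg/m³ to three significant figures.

0.00420 kg/m³

The peak of an instantaneous 1D plume sits at x = vt; there the Gaussian factor is 1 and C_max = M/(n_e·A·√(4πDt)), where n_e·A is the pore area the mass is dissolved in.
√(4πDt) = √(4π × 0.180 × 2020) = 67.60 m, so C_max = 0.280/(0.35 × 2.82 × 67.60) = 0.00420 kg/m³.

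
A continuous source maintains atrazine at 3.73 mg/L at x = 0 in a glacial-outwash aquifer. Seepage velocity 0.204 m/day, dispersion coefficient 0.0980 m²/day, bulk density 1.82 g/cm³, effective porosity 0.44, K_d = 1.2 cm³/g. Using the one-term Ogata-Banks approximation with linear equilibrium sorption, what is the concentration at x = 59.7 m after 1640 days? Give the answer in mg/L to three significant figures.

Retardation factor R = 1 + ρ_b·K_d/n = 1 + 1.82 × 1.2/0.44 = 5.964.
Sorption retards both mechanisms: v_R = v/R = 0.03421 m/day, D_R = D/R = 0.01643 m²/day.
v_R·t = 0.03421 × 1640 = 56.1044 m; 2√(D_R t) = 10.38 m; argument = (59.7 − 56.1044)/10.38 = 0.3464.
C = C₀ × ½·erfc(0.3464) = 3.73 × 0.3121 = 1.16 mg/L.

1.16 mg/L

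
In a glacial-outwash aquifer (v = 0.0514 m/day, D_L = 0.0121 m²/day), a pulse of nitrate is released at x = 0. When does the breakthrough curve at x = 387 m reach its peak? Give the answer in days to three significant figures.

For the 1D instantaneous-source solution, setting ∂C/∂t = 0 at fixed x gives v²t² + 2Dt − x² = 0, so t = (√(D² + v²x²) − D)/v².
√(D² + v²x²) = √(0.0121² + 0.0514² × 387²) = 19.89; v² = 0.00264196.
t = (19.89 − 0.0121)/0.00264196 = 7520 days (vs. the pure-advection estimate x/v = 7530 d).

7520 days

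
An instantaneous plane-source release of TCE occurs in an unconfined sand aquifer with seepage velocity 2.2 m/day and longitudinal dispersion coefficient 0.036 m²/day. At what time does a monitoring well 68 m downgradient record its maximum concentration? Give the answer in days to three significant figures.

30.9 days

For the 1D instantaneous-source solution, setting ∂C/∂t = 0 at fixed x gives v²t² + 2Dt − x² = 0, so t = (√(D² + v²x²) − D)/v².
√(D² + v²x²) = √(0.036² + 2.2² × 68²) = 149.6; v² = 4.84.
t = (149.6 − 0.036)/4.84 = 30.9 days (vs. the pure-advection estimate x/v = 30.9 d).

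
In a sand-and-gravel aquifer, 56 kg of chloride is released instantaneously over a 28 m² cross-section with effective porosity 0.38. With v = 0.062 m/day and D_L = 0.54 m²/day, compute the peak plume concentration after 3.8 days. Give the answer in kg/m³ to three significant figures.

The peak of an instantaneous 1D plume sits at x = vt; there the Gaussian factor is 1 and C_max = M/(n_e·A·√(4πDt)), where n_e·A is the pore area the mass is dissolved in.
√(4πDt) = √(4π × 0.54 × 3.8) = 5.078 m, so C_max = 56/(0.38 × 28 × 5.078) = 1.04 kg/m³.

1.04 kg/m³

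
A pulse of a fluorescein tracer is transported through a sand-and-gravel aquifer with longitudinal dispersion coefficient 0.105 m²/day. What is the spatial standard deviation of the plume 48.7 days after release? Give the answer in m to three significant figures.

Dispersive spreading gives a Gaussian with σ² = 2Dt; advection only shifts the center.
σ = √(2 × 0.105 × 48.7) = 3.20 m.

3.20 m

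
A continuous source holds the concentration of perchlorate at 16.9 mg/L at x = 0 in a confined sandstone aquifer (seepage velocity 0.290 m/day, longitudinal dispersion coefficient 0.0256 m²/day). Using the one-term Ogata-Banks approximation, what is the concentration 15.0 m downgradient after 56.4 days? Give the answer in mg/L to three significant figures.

For a continuous step input, C/C₀ ≈ ½·erfc((x−vt)/(2√(Dt))).
vt = 0.290 × 56.4 = 16.356 m and 2√(Dt) = 2√(0.0256 × 56.4) = 2.403 m.
Argument (x−vt)/(2√(Dt)) = (15.0 − 16.356)/2.403 = -0.5643; ½·erfc(-0.5643) = 0.7876.
C = 16.9 × 0.7876 = 13.3 mg/L.

13.3 mg/L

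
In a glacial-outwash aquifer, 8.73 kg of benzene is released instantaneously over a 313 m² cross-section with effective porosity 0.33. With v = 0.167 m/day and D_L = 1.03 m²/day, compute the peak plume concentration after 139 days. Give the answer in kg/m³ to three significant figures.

The peak of an instantaneous 1D plume sits at x = vt; there the Gaussian factor is 1 and C_max = M/(n_e·A·√(4πDt)), where n_e·A is the pore area the mass is dissolved in.
√(4πDt) = √(4π × 1.03 × 139) = 42.42 m, so C_max = 8.73/(0.33 × 313 × 42.42) = 0.00199 kg/m³.

0.00199 kg/m³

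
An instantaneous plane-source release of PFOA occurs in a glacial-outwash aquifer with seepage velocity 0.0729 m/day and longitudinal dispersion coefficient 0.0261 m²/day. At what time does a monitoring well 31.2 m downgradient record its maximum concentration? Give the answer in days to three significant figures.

For the 1D instantaneous-source solution, setting ∂C/∂t = 0 at fixed x gives v²t² + 2Dt − x² = 0, so t = (√(D² + v²x²) − D)/v².
√(D² + v²x²) = √(0.0261² + 0.0729² × 31.2²) = 2.275; v² = 0.00531441.
t = (2.275 − 0.0261)/0.00531441 = 423 days (vs. the pure-advection estimate x/v = 428 d).

423 days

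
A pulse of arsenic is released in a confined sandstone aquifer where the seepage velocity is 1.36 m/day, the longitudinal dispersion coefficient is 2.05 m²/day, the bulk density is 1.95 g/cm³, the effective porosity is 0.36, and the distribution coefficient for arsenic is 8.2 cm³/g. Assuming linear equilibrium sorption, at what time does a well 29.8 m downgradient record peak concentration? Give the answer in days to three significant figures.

Retardation factor R = 1 + ρ_b·K_d/n = 1 + 1.95 × 8.2/0.36 = 45.42.
Sorption retards both mechanisms: v_R = v/R = 0.02994 m/day, D_R = D/R = 0.04513 m²/day.
Peak time from v_R²t² + 2D_R t − x² = 0: t = (√(D_R² + v_R²x²) − D_R)/v_R².
√(D_R² + v_R²x²) = √(0.04513² + 0.02994² × 29.8²) = 0.8934; v_R² = 0.0008964.
t = (0.8934 − 0.04513)/0.0008964 = 946 days.

946 days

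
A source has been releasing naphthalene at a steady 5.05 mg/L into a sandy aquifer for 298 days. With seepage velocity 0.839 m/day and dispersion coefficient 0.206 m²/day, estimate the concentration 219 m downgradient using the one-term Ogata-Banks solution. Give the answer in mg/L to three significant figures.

5.04 mg/L

For a continuous step input, C/C₀ ≈ ½·erfc((x−vt)/(2√(Dt))).
vt = 0.839 × 298 = 250.022 m and 2√(Dt) = 2√(0.206 × 298) = 15.67 m.
Argument (x−vt)/(2√(Dt)) = (219 − 250.022)/15.67 = -1.980; ½·erfc(-1.980) = 0.9974.
C = 5.05 × 0.9974 = 5.04 mg/L.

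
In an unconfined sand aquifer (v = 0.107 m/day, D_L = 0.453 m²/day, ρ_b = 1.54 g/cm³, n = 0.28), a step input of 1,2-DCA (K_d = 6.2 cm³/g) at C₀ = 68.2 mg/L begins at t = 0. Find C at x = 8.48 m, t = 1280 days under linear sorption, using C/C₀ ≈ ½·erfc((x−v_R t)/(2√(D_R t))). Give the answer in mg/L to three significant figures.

Retardation factor R = 1 + ρ_b·K_d/n = 1 + 1.54 × 6.2/0.28 = 35.10.
Sorption retards both mechanisms: v_R = v/R = 0.003048 m/day, D_R = D/R = 0.01291 m²/day.
v_R·t = 0.003048 × 1280 = 3.90144 m; 2√(D_R t) = 8.130 m; argument = (8.48 − 3.90144)/8.130 = 0.5632.
C = C₀ × ½·erfc(0.5632) = 68.2 × 0.2129 = 14.5 mg/L.

14.5 mg/L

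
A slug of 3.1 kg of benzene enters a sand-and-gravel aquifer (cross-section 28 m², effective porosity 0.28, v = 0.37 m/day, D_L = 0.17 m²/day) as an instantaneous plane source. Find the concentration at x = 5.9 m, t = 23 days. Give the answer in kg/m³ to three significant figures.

For an instantaneous plane source, C(x,t) = M/(n_e·A·√(4πDt)) · exp(−(x−vt)²/(4Dt)), with n_e·A the pore (flow) area.
Plume center vt = 0.37 × 23 = 8.51 m, so the well at 5.9 m is 2.61 m upgradient of the peak.
√(4πDt) = 7.010 m, giving peak height M/(n_e·A·√(4πDt)) = 3.1/(0.28 × 28 × 7.010) = 0.05641 kg/m³.
(x−vt)²/(4Dt) = (-2.61)²/(4 × 0.17 × 23) = 0.4356; exp(−0.4356) = 0.6469.
C = 0.05641 × 0.6469 = 0.0365 kg/m³.

0.0365 kg/m³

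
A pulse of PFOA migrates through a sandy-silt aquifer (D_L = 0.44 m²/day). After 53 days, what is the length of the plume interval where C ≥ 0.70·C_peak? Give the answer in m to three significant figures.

The plume is Gaussian with σ = √(2Dt) = √(2 × 0.44 × 53) = 6.829 m.
C/C_peak = exp(−Δx²/(2σ²)) = 0.70 ⇒ Δx = σ·√(−2 ln 0.70) = 6.829 × 0.8446 = 5.768 m.
Width = 2Δx = 11.5 m.

11.5 m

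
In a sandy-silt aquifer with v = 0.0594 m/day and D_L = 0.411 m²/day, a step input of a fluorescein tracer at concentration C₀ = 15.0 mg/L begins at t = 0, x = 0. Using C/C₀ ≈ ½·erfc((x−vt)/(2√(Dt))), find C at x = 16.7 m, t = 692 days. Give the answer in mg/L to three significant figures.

12.7 mg/L

For a continuous step input, C/C₀ ≈ ½·erfc((x−vt)/(2√(Dt))).
vt = 0.0594 × 692 = 41.1048 m and 2√(Dt) = 2√(0.411 × 692) = 33.73 m.
Argument (x−vt)/(2√(Dt)) = (16.7 − 41.1048)/33.73 = -0.7235; ½·erfc(-0.7235) = 0.8469.
C = 15.0 × 0.8469 = 12.7 mg/L.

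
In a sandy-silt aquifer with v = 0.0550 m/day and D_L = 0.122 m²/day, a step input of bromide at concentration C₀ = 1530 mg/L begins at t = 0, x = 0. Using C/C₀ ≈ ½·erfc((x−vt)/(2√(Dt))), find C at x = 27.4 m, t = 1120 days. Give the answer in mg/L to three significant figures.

For a continuous step input, C/C₀ ≈ ½·erfc((x−vt)/(2√(Dt))).
vt = 0.0550 × 1120 = 61.6 m and 2√(Dt) = 2√(0.122 × 1120) = 23.38 m.
Argument (x−vt)/(2√(Dt)) = (27.4 − 61.6)/23.38 = -1.463; ½·erfc(-1.463) = 0.9807.
C = 1530 × 0.9807 = 1500 mg/L.

1500 mg/L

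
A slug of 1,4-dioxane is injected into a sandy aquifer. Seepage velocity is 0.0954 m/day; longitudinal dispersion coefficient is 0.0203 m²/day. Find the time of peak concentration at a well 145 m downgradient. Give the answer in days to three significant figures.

1520 days

For the 1D instantaneous-source solution, setting ∂C/∂t = 0 at fixed x gives v²t² + 2Dt − x² = 0, so t = (√(D² + v²x²) − D)/v².
√(D² + v²x²) = √(0.0203² + 0.0954² × 145²) = 13.83; v² = 0.00910116.
t = (13.83 − 0.0203)/0.00910116 = 1520 days (vs. the pure-advection estimate x/v = 1520 d).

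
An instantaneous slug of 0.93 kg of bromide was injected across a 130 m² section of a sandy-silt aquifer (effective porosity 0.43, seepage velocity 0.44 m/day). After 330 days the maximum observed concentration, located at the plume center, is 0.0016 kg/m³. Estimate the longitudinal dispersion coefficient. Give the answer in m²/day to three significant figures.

0.0261 m²/day

At the plume center C_max = M/(n_e·A·√(4πDt)), so D = M²/(4πt·(n_e·A·C_max)²).
n_e·A·C_max = 0.43 × 130 × 0.0016 = 0.08944 kg/m.
D = 0.93²/(4π × 330 × 0.08944²) = 0.0261 m²/day.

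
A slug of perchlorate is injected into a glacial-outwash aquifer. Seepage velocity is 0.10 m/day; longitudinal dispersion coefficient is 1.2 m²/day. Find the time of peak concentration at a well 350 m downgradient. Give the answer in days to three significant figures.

3380 days

For the 1D instantaneous-source solution, setting ∂C/∂t = 0 at fixed x gives v²t² + 2Dt − x² = 0, so t = (√(D² + v²x²) − D)/v².
√(D² + v²x²) = √(1.2² + 0.10² × 350²) = 35.02; v² = 0.01.
t = (35.02 − 1.2)/0.01 = 3380 days (vs. the pure-advection estimate x/v = 3500 d).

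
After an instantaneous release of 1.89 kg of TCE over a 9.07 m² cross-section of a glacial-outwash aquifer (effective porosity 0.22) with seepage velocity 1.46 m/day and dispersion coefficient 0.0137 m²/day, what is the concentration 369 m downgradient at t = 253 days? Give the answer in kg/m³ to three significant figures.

0.142 kg/m³

For an instantaneous plane source, C(x,t) = M/(n_e·A·√(4πDt)) · exp(−(x−vt)²/(4Dt)), with n_e·A the pore (flow) area.
Plume center vt = 1.46 × 253 = 369.38 m, so the well at 369 m is 0.38 m upgradient of the peak.
√(4πDt) = 6.600 m, giving peak height M/(n_e·A·√(4πDt)) = 1.89/(0.22 × 9.07 × 6.600) = 0.1435 kg/m³.
(x−vt)²/(4Dt) = (-0.38)²/(4 × 0.0137 × 253) = 0.01042; exp(−0.01042) = 0.9896.
C = 0.1435 × 0.9896 = 0.142 kg/m³.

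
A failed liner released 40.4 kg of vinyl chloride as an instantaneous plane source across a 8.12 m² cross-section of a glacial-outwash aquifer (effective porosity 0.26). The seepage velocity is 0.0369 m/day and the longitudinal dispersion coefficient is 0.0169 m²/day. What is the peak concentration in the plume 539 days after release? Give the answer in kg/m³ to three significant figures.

1.79 kg/m³

The peak of an instantaneous 1D plume sits at x = vt; there the Gaussian factor is 1 and C_max = M/(n_e·A·√(4πDt)), where n_e·A is the pore area the mass is dissolved in.
√(4πDt) = √(4π × 0.0169 × 539) = 10.70 m, so C_max = 40.4/(0.26 × 8.12 × 10.70) = 1.79 kg/m³.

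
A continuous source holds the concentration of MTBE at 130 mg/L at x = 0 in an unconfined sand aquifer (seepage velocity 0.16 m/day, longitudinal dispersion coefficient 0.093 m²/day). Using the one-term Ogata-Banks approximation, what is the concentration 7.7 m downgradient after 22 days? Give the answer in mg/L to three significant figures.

For a continuous step input, C/C₀ ≈ ½·erfc((x−vt)/(2√(Dt))).
vt = 0.16 × 22 = 3.52 m and 2√(Dt) = 2√(0.093 × 22) = 2.861 m.
Argument (x−vt)/(2√(Dt)) = (7.7 − 3.52)/2.861 = 1.461; ½·erfc(1.461) = 0.01941.
C = 130 × 0.01941 = 2.52 mg/L.

2.52 mg/L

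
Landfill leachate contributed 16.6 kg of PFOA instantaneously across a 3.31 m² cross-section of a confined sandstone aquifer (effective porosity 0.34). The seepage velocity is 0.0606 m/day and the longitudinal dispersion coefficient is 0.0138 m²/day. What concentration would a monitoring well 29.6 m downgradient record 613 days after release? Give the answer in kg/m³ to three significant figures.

0.266 kg/m³

For an instantaneous plane source, C(x,t) = M/(n_e·A·√(4πDt)) · exp(−(x−vt)²/(4Dt)), with n_e·A the pore (flow) area.
Plume center vt = 0.0606 × 613 = 37.1478 m, so the well at 29.6 m is 7.5478 m upgradient of the peak.
√(4πDt) = 10.31 m, giving peak height M/(n_e·A·√(4πDt)) = 16.6/(0.34 × 3.31 × 10.31) = 1.431 kg/m³.
(x−vt)²/(4Dt) = (-7.5478)²/(4 × 0.0138 × 613) = 1.684; exp(−1.684) = 0.1856.
C = 1.431 × 0.1856 = 0.266 kg/m³.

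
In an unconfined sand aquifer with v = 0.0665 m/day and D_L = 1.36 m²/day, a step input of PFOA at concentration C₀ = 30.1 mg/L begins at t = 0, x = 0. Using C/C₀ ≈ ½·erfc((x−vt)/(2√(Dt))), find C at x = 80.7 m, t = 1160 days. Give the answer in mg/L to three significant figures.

For a continuous step input, C/C₀ ≈ ½·erfc((x−vt)/(2√(Dt))).
vt = 0.0665 × 1160 = 77.14 m and 2√(Dt) = 2√(1.36 × 1160) = 79.44 m.
Argument (x−vt)/(2√(Dt)) = (80.7 − 77.14)/79.44 = 0.04481; ½·erfc(0.04481) = 0.4747.
C = 30.1 × 0.4747 = 14.3 mg/L.

14.3 mg/L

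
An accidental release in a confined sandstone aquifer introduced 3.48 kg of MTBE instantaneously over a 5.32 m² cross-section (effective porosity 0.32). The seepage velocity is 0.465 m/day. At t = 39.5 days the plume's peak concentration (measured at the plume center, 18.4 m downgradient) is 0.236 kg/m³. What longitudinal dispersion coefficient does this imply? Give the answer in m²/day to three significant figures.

At the plume center C_max = M/(n_e·A·√(4πDt)), so D = M²/(4πt·(n_e·A·C_max)²).
n_e·A·C_max = 0.32 × 5.32 × 0.236 = 0.4018 kg/m.
D = 3.48²/(4π × 39.5 × 0.4018²) = 0.151 m²/day.

0.151 m²/day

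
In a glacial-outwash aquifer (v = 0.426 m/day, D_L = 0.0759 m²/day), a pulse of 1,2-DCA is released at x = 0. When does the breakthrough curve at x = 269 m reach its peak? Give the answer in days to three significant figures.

631 days

For the 1D instantaneous-source solution, setting ∂C/∂t = 0 at fixed x gives v²t² + 2Dt − x² = 0, so t = (√(D² + v²x²) − D)/v².
√(D² + v²x²) = √(0.0759² + 0.426² × 269²) = 114.6; v² = 0.181476.
t = (114.6 − 0.0759)/0.181476 = 631 days (vs. the pure-advection estimate x/v = 631 d).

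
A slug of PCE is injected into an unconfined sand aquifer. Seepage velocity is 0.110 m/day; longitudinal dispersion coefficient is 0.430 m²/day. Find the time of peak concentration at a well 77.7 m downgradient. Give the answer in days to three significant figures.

For the 1D instantaneous-source solution, setting ∂C/∂t = 0 at fixed x gives v²t² + 2Dt − x² = 0, so t = (√(D² + v²x²) − D)/v².
√(D² + v²x²) = √(0.430² + 0.110² × 77.7²) = 8.558; v² = 0.0121.
t = (8.558 − 0.430)/0.0121 = 672 days (vs. the pure-advection estimate x/v = 706 d).

672 days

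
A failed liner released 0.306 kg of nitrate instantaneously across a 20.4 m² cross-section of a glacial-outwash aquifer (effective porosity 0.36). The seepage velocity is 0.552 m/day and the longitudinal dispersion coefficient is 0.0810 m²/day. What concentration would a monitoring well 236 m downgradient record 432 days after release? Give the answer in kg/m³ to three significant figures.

0.00190 kg/m³

For an instantaneous plane source, C(x,t) = M/(n_e·A·√(4πDt)) · exp(−(x−vt)²/(4Dt)), with n_e·A the pore (flow) area.
Plume center vt = 0.552 × 432 = 238.464 m, so the well at 236 m is 2.464 m upgradient of the peak.
√(4πDt) = 20.97 m, giving peak height M/(n_e·A·√(4πDt)) = 0.306/(0.36 × 20.4 × 20.97) = 0.001987 kg/m³.
(x−vt)²/(4Dt) = (-2.464)²/(4 × 0.0810 × 432) = 0.04338; exp(−0.04338) = 0.9575.
C = 0.001987 × 0.9575 = 0.00190 kg/m³.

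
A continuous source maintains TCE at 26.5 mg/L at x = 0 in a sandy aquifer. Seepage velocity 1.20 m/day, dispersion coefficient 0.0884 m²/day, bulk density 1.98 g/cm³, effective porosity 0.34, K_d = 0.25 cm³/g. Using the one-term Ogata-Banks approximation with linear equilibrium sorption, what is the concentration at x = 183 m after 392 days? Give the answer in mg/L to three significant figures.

Retardation factor R = 1 + ρ_b·K_d/n = 1 + 1.98 × 0.25/0.34 = 2.456.
Sorption retards both mechanisms: v_R = v/R = 0.4886 m/day, D_R = D/R = 0.03599 m²/day.
v_R·t = 0.4886 × 392 = 191.5312 m; 2√(D_R t) = 7.512 m; argument = (183 − 191.5312)/7.512 = -1.136.
C = C₀ × ½·erfc(-1.136) = 26.5 × 0.9459 = 25.1 mg/L.

25.1 mg/L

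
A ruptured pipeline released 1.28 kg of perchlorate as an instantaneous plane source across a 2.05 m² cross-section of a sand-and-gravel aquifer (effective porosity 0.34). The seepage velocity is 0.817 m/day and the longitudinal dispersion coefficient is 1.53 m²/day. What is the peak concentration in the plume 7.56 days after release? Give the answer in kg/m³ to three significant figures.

0.152 kg/m³

The peak of an instantaneous 1D plume sits at x = vt; there the Gaussian factor is 1 and C_max = M/(n_e·A·√(4πDt)), where n_e·A is the pore area the mass is dissolved in.
√(4πDt) = √(4π × 1.53 × 7.56) = 12.06 m, so C_max = 1.28/(0.34 × 2.05 × 12.06) = 0.152 kg/m³.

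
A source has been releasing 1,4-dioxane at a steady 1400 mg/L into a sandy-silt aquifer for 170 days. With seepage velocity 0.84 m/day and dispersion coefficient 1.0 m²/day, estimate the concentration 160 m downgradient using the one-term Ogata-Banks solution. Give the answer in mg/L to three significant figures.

246 mg/L

For a continuous step input, C/C₀ ≈ ½·erfc((x−vt)/(2√(Dt))).
vt = 0.84 × 170 = 142.8 m and 2√(Dt) = 2√(1.0 × 170) = 26.08 m.
Argument (x−vt)/(2√(Dt)) = (160 − 142.8)/26.08 = 0.6595; ½·erfc(0.6595) = 0.1755.
C = 1400 × 0.1755 = 246 mg/L.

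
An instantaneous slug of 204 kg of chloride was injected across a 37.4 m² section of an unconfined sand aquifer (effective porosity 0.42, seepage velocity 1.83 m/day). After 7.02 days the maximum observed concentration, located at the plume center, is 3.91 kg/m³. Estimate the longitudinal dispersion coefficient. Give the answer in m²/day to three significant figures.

At the plume center C_max = M/(n_e·A·√(4πDt)), so D = M²/(4πt·(n_e·A·C_max)²).
n_e·A·C_max = 0.42 × 37.4 × 3.91 = 61.42 kg/m.
D = 204²/(4π × 7.02 × 61.42²) = 0.125 m²/day.

0.125 m²/day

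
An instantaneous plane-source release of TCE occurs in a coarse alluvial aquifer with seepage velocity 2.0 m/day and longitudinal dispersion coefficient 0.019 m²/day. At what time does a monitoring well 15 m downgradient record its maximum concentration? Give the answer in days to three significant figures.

For the 1D instantaneous-source solution, setting ∂C/∂t = 0 at fixed x gives v²t² + 2Dt − x² = 0, so t = (√(D² + v²x²) − D)/v².
√(D² + v²x²) = √(0.019² + 2.0² × 15²) = 30.00; v² = 4.
t = (30.00 − 0.019)/4 = 7.50 days (vs. the pure-advection estimate x/v = 7.50 d).

7.50 days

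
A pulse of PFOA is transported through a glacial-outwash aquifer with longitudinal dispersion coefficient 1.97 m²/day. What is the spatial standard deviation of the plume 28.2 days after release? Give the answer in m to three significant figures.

10.5 m

Dispersive spreading gives a Gaussian with σ² = 2Dt; advection only shifts the center.
σ = √(2 × 1.97 × 28.2) = 10.5 m.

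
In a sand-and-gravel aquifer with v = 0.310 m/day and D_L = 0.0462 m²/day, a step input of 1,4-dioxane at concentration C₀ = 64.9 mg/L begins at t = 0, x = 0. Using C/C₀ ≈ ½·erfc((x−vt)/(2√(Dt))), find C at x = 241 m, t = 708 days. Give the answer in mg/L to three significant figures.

For a continuous step input, C/C₀ ≈ ½·erfc((x−vt)/(2√(Dt))).
vt = 0.310 × 708 = 219.48 m and 2√(Dt) = 2√(0.0462 × 708) = 11.44 m.
Argument (x−vt)/(2√(Dt)) = (241 − 219.48)/11.44 = 1.881; ½·erfc(1.881) = 0.003905.
C = 64.9 × 0.003905 = 0.253 mg/L.

0.253 mg/L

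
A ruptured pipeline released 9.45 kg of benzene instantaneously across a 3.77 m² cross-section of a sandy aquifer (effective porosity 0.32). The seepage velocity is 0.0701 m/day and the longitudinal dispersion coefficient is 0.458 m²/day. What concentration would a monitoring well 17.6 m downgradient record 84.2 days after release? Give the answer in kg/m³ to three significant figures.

For an instantaneous plane source, C(x,t) = M/(n_e·A·√(4πDt)) · exp(−(x−vt)²/(4Dt)), with n_e·A the pore (flow) area.
Plume center vt = 0.0701 × 84.2 = 5.90242 m, so the well at 17.6 m is 11.69758 m downgradient of the peak.
√(4πDt) = 22.01 m, giving peak height M/(n_e·A·√(4πDt)) = 9.45/(0.32 × 3.77 × 22.01) = 0.3559 kg/m³.
(x−vt)²/(4Dt) = (11.69758)²/(4 × 0.458 × 84.2) = 0.8871; exp(−0.8871) = 0.4118.
C = 0.3559 × 0.4118 = 0.147 kg/m³.

0.147 kg/m³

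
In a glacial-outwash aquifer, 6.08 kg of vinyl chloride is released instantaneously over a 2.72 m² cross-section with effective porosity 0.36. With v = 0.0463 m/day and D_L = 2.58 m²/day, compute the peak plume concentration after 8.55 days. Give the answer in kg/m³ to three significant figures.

The peak of an instantaneous 1D plume sits at x = vt; there the Gaussian factor is 1 and C_max = M/(n_e·A·√(4πDt)), where n_e·A is the pore area the mass is dissolved in.
√(4πDt) = √(4π × 2.58 × 8.55) = 16.65 m, so C_max = 6.08/(0.36 × 2.72 × 16.65) = 0.373 kg/m³.

0.373 kg/m³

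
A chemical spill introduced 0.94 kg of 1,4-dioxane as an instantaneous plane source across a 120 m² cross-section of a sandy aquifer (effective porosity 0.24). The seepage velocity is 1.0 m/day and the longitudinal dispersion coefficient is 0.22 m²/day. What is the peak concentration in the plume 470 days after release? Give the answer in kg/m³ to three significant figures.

The peak of an instantaneous 1D plume sits at x = vt; there the Gaussian factor is 1 and C_max = M/(n_e·A·√(4πDt)), where n_e·A is the pore area the mass is dissolved in.
√(4πDt) = √(4π × 0.22 × 470) = 36.05 m, so C_max = 0.94/(0.24 × 120 × 36.05) = 0.000905 kg/m³.

0.000905 kg/m³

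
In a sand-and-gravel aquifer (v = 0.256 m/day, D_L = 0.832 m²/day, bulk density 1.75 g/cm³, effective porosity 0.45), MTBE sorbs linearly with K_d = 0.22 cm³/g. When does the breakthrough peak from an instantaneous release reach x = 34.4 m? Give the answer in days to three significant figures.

227 days

Retardation factor R = 1 + ρ_b·K_d/n = 1 + 1.75 × 0.22/0.45 = 1.856.
Sorption retards both mechanisms: v_R = v/R = 0.1379 m/day, D_R = D/R = 0.4483 m²/day.
Peak time from v_R²t² + 2D_R t − x² = 0: t = (√(D_R² + v_R²x²) − D_R)/v_R².
√(D_R² + v_R²x²) = √(0.4483² + 0.1379² × 34.4²) = 4.765; v_R² = 0.01902.
t = (4.765 − 0.4483)/0.01902 = 227 days.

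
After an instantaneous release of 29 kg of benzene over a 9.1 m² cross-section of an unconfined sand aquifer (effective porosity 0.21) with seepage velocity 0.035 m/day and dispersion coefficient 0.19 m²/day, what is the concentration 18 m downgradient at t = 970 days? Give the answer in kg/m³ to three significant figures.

0.223 kg/m³

For an instantaneous plane source, C(x,t) = M/(n_e·A·√(4πDt)) · exp(−(x−vt)²/(4Dt)), with n_e·A the pore (flow) area.
Plume center vt = 0.035 × 970 = 33.95 m, so the well at 18 m is 15.95 m upgradient of the peak.
√(4πDt) = 48.12 m, giving peak height M/(n_e·A·√(4πDt)) = 29/(0.21 × 9.1 × 48.12) = 0.3154 kg/m³.
(x−vt)²/(4Dt) = (-15.95)²/(4 × 0.19 × 970) = 0.3451; exp(−0.3451) = 0.7081.
C = 0.3154 × 0.7081 = 0.223 kg/m³.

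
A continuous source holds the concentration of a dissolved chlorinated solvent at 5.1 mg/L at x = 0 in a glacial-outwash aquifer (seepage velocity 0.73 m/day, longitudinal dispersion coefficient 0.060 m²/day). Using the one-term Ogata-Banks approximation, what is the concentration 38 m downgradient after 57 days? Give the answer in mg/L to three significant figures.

4.67 mg/L

For a continuous step input, C/C₀ ≈ ½·erfc((x−vt)/(2√(Dt))).
vt = 0.73 × 57 = 41.61 m and 2√(Dt) = 2√(0.060 × 57) = 3.699 m.
Argument (x−vt)/(2√(Dt)) = (38 − 41.61)/3.699 = -0.9759; ½·erfc(-0.9759) = 0.9162.
C = 5.1 × 0.9162 = 4.67 mg/L.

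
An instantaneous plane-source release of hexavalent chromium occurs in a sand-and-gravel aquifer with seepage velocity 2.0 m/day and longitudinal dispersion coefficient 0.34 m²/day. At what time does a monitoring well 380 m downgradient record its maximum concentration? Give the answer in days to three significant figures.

190 days

For the 1D instantaneous-source solution, setting ∂C/∂t = 0 at fixed x gives v²t² + 2Dt − x² = 0, so t = (√(D² + v²x²) − D)/v².
√(D² + v²x²) = √(0.34² + 2.0² × 380²) = 760.0; v² = 4.
t = (760.0 − 0.34)/4 = 190 days (vs. the pure-advection estimate x/v = 190 d).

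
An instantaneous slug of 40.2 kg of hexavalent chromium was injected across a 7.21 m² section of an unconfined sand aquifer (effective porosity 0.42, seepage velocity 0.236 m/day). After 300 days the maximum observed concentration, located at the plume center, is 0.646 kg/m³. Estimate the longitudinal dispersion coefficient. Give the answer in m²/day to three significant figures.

At the plume center C_max = M/(n_e·A·√(4πDt)), so D = M²/(4πt·(n_e·A·C_max)²).
n_e·A·C_max = 0.42 × 7.21 × 0.646 = 1.956 kg/m.
D = 40.2²/(4π × 300 × 1.956²) = 0.112 m²/day.

0.112 m²/day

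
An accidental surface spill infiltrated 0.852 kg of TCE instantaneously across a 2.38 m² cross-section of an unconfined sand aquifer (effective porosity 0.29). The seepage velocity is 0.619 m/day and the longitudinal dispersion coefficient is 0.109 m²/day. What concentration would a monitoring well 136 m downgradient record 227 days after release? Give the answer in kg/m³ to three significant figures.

For an instantaneous plane source, C(x,t) = M/(n_e·A·√(4πDt)) · exp(−(x−vt)²/(4Dt)), with n_e·A the pore (flow) area.
Plume center vt = 0.619 × 227 = 140.513 m, so the well at 136 m is 4.513 m upgradient of the peak.
√(4πDt) = 17.63 m, giving peak height M/(n_e·A·√(4πDt)) = 0.852/(0.29 × 2.38 × 17.63) = 0.07002 kg/m³.
(x−vt)²/(4Dt) = (-4.513)²/(4 × 0.109 × 227) = 0.2058; exp(−0.2058) = 0.8140.
C = 0.07002 × 0.8140 = 0.0570 kg/m³.

0.0570 kg/m³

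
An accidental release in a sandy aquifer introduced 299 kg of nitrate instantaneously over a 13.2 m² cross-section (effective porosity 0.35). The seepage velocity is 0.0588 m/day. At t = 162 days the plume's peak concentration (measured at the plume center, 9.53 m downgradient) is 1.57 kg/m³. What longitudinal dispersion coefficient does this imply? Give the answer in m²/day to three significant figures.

At the plume center C_max = M/(n_e·A·√(4πDt)), so D = M²/(4πt·(n_e·A·C_max)²).
n_e·A·C_max = 0.35 × 13.2 × 1.57 = 7.253 kg/m.
D = 299²/(4π × 162 × 7.253²) = 0.835 m²/day.

0.835 m²/day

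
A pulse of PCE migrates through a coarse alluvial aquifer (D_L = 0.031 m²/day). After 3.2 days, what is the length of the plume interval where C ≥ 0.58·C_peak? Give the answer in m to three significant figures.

0.930 m

The plume is Gaussian with σ = √(2Dt) = √(2 × 0.031 × 3.2) = 0.4454 m.
C/C_peak = exp(−Δx²/(2σ²)) = 0.58 ⇒ Δx = σ·√(−2 ln 0.58) = 0.4454 × 1.044 = 0.4650 m.
Width = 2Δx = 0.930 m.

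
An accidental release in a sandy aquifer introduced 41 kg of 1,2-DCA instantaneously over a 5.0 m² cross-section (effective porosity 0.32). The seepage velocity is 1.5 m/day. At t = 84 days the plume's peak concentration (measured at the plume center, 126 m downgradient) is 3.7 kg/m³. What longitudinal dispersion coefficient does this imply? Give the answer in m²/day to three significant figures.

0.0454 m²/day

At the plume center C_max = M/(n_e·A·√(4πDt)), so D = M²/(4πt·(n_e·A·C_max)²).
n_e·A·C_max = 0.32 × 5.0 × 3.7 = 5.920 kg/m.
D = 41²/(4π × 84 × 5.920²) = 0.0454 m²/day.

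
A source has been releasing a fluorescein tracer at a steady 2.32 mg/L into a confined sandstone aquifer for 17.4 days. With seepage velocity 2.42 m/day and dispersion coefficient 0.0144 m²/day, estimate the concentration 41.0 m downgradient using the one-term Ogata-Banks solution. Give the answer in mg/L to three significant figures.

For a continuous step input, C/C₀ ≈ ½·erfc((x−vt)/(2√(Dt))).
vt = 2.42 × 17.4 = 42.108 m and 2√(Dt) = 2√(0.0144 × 17.4) = 1.001 m.
Argument (x−vt)/(2√(Dt)) = (41.0 − 42.108)/1.001 = -1.107; ½·erfc(-1.107) = 0.9413.
C = 2.32 × 0.9413 = 2.18 mg/L.

2.18 mg/L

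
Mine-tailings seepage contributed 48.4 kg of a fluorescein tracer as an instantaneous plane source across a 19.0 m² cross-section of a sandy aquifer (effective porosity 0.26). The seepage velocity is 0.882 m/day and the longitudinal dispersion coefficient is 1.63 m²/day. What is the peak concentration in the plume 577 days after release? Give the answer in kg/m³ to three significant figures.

0.0901 kg/m³

The peak of an instantaneous 1D plume sits at x = vt; there the Gaussian factor is 1 and C_max = M/(n_e·A·√(4πDt)), where n_e·A is the pore area the mass is dissolved in.
√(4πDt) = √(4π × 1.63 × 577) = 108.7 m, so C_max = 48.4/(0.26 × 19.0 × 108.7) = 0.0901 kg/m³.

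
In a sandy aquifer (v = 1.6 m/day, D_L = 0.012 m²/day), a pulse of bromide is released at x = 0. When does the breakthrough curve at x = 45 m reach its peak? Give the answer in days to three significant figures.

28.1 days

For the 1D instantaneous-source solution, setting ∂C/∂t = 0 at fixed x gives v²t² + 2Dt − x² = 0, so t = (√(D² + v²x²) − D)/v².
√(D² + v²x²) = √(0.012² + 1.6² × 45²) = 72.00; v² = 2.56.
t = (72.00 − 0.012)/2.56 = 28.1 days (vs. the pure-advection estimate x/v = 28.1 d).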